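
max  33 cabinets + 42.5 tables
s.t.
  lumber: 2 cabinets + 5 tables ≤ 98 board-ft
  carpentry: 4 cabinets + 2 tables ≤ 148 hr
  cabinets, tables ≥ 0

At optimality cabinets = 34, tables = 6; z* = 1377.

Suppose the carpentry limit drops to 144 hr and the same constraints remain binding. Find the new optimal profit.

Check each constraint at x*: lumber 98/98 (tight); carpentry 148/148 (tight).
From A_Bᵀ y = c: 2·y_lumber + 4·y_carpentry = 33; 5·y_lumber + 2·y_carpentry = 42.5.
→ y_lumber = 6.5 and y_carpentry = 5.
Δz = y_carpentry·Δb = 5 × (-4) = -20, so new z* = 1377 − 20 = 1357.

1357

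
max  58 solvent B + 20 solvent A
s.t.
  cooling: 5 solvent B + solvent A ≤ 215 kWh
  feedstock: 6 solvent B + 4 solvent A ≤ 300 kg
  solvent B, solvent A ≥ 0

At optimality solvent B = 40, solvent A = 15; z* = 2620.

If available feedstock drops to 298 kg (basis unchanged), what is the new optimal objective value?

2614

Both cooling and feedstock are binding at x*.
The binding rows give the dual system: 5·y_cooling + 6·y_feedstock = 58 and 1·y_cooling + 4·y_feedstock = 20.
This yields shadow prices y_cooling = 8, y_feedstock = 3.
Δz = y_feedstock·Δb = 3 × (-2) = -6, so new z* = 2620 − 6 = 2614.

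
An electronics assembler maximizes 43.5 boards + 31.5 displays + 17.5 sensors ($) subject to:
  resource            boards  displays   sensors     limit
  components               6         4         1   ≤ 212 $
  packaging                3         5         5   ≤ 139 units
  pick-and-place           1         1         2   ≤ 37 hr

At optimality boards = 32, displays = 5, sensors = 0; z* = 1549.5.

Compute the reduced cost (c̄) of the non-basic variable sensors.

-3.5

At the optimum: components uses 212 of 212 (binding); packaging uses 121 of 139 (slack = 18); pick-and-place uses 37 of 37 (binding).
By complementary slackness, y = 0 for the non-binding constraint.
From A_Bᵀ y = c: 6·y_components + 1·y_pick-and-place = 43.5; 4·y_components + 1·y_pick-and-place = 31.5.
Solving: y_components = 6, y_pick-and-place = 7.5.
Reduced cost of sensors: c₃ − yᵀa₃ = 17.5 − (6·1 + 7.5·2) = 17.5 − 21 = -3.5.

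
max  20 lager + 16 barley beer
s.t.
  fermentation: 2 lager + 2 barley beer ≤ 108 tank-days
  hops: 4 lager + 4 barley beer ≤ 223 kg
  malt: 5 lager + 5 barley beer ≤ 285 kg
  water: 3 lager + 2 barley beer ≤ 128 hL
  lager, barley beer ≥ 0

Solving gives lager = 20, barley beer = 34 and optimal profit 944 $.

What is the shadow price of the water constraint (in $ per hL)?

4

At the optimum: fermentation uses 108 of 108 (binding); hops uses 216 of 223 (slack = 7); malt uses 270 of 285 (slack = 15); water uses 128 of 128 (binding).
By complementary slackness, y = 0 for the non-binding constraints.
Dual feasibility on the basic columns requires 2·y_fermentation + 3·y_water = 20, 2·y_fermentation + 2·y_water = 16.
Solving: y_fermentation = 4, y_water = 4.
Shadow price of water = 4.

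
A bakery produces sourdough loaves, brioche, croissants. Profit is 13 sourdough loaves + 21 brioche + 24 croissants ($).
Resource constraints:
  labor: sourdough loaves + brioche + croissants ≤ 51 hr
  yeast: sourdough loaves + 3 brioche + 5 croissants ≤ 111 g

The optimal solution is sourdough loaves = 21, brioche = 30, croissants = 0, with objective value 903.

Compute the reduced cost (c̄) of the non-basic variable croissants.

-5

Both labor and yeast are binding at x*.
From A_Bᵀ y = c: 1·y_labor + 1·y_yeast = 13; 1·y_labor + 3·y_yeast = 21.
Solving: y_labor = 9, y_yeast = 4.
Reduced cost of croissants: c₃ − yᵀa₃ = 24 − (9·1 + 4·5) = 24 − 29 = -5.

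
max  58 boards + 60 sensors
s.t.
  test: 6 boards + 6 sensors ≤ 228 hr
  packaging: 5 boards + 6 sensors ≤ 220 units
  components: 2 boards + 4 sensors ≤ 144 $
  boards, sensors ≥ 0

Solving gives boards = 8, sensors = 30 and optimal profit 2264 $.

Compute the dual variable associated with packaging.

2

Check each constraint at x*: test 228/228 (tight); packaging 220/220 (tight); components 136/144 (slack 8).
By complementary slackness, y = 0 for the non-binding constraint.
The binding rows give the dual system: 6·y_test + 5·y_packaging = 58 and 6·y_test + 6·y_packaging = 60.
Solving: y_test = 8, y_packaging = 2.
Shadow price of packaging = 2.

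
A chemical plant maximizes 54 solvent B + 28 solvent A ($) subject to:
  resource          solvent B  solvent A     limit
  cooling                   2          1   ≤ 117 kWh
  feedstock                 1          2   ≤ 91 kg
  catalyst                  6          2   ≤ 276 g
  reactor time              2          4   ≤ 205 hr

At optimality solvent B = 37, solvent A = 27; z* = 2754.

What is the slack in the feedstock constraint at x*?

0

feedstock used = 1·37 + 2·27 = 91; slack = 91 − 91 = 0.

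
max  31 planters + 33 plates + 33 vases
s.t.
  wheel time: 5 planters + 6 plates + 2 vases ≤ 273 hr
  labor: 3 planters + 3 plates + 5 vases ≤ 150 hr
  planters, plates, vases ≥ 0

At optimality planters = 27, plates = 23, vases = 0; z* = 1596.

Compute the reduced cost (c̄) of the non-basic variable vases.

-6

Both wheel time and labor are binding at x*.
From A_Bᵀ y = c: 5·y_wheel time + 3·y_labor = 31; 6·y_wheel time + 3·y_labor = 33.
→ y_wheel time = 2 and y_labor = 7.
Reduced cost of vases: c₃ − yᵀa₃ = 33 − (2·2 + 7·5) = 33 − 39 = -6.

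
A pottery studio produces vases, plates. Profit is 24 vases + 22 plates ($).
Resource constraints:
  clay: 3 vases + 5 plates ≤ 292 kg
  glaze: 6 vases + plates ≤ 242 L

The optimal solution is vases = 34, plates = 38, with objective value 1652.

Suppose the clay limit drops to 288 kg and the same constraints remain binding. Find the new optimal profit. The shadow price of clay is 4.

1636

Δb = -4, so new z* = 1652 + (4)·(-4) = 1652 − 16 = 1636.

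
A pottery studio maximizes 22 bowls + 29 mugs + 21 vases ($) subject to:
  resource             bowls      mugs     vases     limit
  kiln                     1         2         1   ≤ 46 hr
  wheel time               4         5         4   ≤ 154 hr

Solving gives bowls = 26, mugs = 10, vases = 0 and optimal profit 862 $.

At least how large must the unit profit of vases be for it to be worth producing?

At the optimum: kiln uses 46 of 46 (binding); wheel time uses 154 of 154 (binding).
From A_Bᵀ y = c: 1·y_kiln + 4·y_wheel time = 22; 2·y_kiln + 5·y_wheel time = 29.
→ y_kiln = 2 and y_wheel time = 5.
vases enters the basis when its profit ≥ yᵀa₃ = 2·1 + 5·4 = 22.

22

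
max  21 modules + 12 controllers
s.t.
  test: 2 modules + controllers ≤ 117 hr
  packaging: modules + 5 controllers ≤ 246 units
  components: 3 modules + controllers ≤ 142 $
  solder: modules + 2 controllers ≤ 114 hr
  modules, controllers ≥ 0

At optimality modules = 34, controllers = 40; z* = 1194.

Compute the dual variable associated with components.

6

Binding: components and solder. Non-binding: test (9 unused), packaging (12 unused).
Since test, packaging are not tight, their duals are 0.
Dual feasibility on the basic columns requires 3·y_components + 1·y_solder = 21, 1·y_components + 2·y_solder = 12.
Solving: y_components = 6, y_solder = 3.
Shadow price of components = 6.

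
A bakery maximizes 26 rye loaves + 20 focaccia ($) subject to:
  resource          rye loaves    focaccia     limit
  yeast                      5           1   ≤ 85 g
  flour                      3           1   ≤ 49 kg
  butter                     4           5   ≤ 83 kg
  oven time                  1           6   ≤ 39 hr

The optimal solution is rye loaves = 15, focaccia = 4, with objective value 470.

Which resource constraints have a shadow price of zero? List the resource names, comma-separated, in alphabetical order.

butter, yeast

yeast: 79/85 (slack 6)
flour: 49/49 (binding)
butter: 80/83 (slack 3)
oven time: 39/39 (binding)
By complementary slackness, a constraint with positive slack has shadow price 0 → butter, yeast.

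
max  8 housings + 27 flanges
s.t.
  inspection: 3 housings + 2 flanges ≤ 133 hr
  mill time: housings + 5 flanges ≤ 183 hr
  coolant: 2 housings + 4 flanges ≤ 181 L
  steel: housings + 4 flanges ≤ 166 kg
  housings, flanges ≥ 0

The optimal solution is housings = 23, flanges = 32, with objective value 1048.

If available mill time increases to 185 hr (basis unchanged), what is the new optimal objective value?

1058

At the optimum: inspection uses 133 of 133 (binding); mill time uses 183 of 183 (binding); coolant uses 174 of 181 (slack = 7); steel uses 151 of 166 (slack = 15).
By complementary slackness, y = 0 for the non-binding constraints.
The binding rows give the dual system: 3·y_inspection + 1·y_mill time = 8 and 2·y_inspection + 5·y_mill time = 27.
Solving: y_inspection = 1, y_mill time = 5.
Δz = y_mill time·Δb = 5 × (2) = 10, so new z* = 1048 + 10 = 1058.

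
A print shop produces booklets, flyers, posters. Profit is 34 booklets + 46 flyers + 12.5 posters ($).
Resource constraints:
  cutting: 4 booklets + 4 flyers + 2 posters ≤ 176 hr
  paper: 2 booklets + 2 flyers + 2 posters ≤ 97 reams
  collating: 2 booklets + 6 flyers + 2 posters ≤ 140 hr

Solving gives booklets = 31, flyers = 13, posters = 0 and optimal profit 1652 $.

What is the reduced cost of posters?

Check each constraint at x*: cutting 176/176 (tight); paper 88/97 (slack 9); collating 140/140 (tight).
Slack constraints have shadow price 0 (complementary slackness).
From A_Bᵀ y = c: 4·y_cutting + 2·y_collating = 34; 4·y_cutting + 6·y_collating = 46.
Solving: y_cutting = 7, y_collating = 3.
Reduced cost of posters: c₃ − yᵀa₃ = 12.5 − (7·2 + 3·2) = 12.5 − 20 = -7.5.

-7.5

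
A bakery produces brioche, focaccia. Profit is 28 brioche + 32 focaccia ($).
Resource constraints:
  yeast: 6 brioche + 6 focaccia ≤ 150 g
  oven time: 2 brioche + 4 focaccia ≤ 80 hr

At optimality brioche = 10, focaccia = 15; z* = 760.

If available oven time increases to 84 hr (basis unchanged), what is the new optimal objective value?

At the optimum: yeast uses 150 of 150 (binding); oven time uses 80 of 80 (binding).
The binding rows give the dual system: 6·y_yeast + 2·y_oven time = 28 and 6·y_yeast + 4·y_oven time = 32.
This yields shadow prices y_yeast = 4, y_oven time = 2.
Δz = y_oven time·Δb = 2 × (4) = 8, so new z* = 760 + 8 = 768.

768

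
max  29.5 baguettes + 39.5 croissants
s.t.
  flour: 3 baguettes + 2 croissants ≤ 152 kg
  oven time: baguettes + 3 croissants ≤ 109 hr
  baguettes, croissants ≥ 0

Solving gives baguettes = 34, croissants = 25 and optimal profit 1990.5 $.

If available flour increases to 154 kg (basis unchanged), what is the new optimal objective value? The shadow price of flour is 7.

2004.5

Δb = 2, so new z* = 1990.5 + (7)·(2) = 1990.5 + 14 = 2004.5.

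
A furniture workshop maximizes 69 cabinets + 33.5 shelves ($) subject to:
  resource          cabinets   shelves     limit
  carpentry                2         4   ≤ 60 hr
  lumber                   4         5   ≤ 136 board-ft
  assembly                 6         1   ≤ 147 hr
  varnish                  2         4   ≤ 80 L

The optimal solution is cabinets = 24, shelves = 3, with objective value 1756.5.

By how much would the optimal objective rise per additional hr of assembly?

9.5

Binding: carpentry and assembly. Non-binding: lumber (25 unused), varnish (20 unused).
Slack constraints have shadow price 0 (complementary slackness).
Dual feasibility on the basic columns requires 2·y_carpentry + 6·y_assembly = 69, 4·y_carpentry + 1·y_assembly = 33.5.
Solving: y_carpentry = 6, y_assembly = 9.5.
Shadow price of assembly = 9.5.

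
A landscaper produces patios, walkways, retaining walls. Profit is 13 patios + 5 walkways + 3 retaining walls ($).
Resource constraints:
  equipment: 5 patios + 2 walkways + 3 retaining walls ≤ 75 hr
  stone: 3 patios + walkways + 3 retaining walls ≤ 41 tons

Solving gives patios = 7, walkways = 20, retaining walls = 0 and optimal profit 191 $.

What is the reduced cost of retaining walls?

Check each constraint at x*: equipment 75/75 (tight); stone 41/41 (tight).
The binding rows give the dual system: 5·y_equipment + 3·y_stone = 13 and 2·y_equipment + 1·y_stone = 5.
This yields shadow prices y_equipment = 2, y_stone = 1.
Reduced cost of retaining walls: c₃ − yᵀa₃ = 3 − (2·3 + 1·3) = 3 − 9 = -6.

-6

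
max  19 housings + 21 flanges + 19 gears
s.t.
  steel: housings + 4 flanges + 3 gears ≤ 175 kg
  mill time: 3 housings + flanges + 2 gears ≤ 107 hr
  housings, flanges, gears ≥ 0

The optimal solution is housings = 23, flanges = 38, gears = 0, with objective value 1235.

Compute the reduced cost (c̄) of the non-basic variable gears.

-3

At the optimum: steel uses 175 of 175 (binding); mill time uses 107 of 107 (binding).
The binding rows give the dual system: 1·y_steel + 3·y_mill time = 19 and 4·y_steel + 1·y_mill time = 21.
This yields shadow prices y_steel = 4, y_mill time = 5.
Reduced cost of gears: c₃ − yᵀa₃ = 19 − (4·3 + 5·2) = 19 − 22 = -3.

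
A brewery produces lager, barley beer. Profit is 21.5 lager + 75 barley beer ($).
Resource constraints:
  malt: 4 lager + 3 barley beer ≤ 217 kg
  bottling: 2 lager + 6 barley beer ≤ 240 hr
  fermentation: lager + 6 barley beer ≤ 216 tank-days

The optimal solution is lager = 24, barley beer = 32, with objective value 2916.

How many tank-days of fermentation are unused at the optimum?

0

fermentation used = 1·24 + 6·32 = 216; slack = 216 − 216 = 0.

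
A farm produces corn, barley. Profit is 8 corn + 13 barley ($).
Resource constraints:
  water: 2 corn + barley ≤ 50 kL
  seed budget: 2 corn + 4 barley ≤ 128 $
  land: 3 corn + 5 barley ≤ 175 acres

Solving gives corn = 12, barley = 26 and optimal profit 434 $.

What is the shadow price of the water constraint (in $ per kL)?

1

At the optimum: water uses 50 of 50 (binding); seed budget uses 128 of 128 (binding); land uses 166 of 175 (slack = 9).
Slack constraints have shadow price 0 (complementary slackness).
Dual feasibility on the basic columns requires 2·y_water + 2·y_seed budget = 8, 1·y_water + 4·y_seed budget = 13.
→ y_water = 1 and y_seed budget = 3.
Shadow price of water = 1.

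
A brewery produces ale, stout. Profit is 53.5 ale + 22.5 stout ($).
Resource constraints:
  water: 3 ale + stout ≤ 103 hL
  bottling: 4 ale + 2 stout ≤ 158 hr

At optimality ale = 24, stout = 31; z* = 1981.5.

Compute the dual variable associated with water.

8.5

Check each constraint at x*: water 103/103 (tight); bottling 158/158 (tight).
Dual feasibility on the basic columns requires 3·y_water + 4·y_bottling = 53.5, 1·y_water + 2·y_bottling = 22.5.
This yields shadow prices y_water = 8.5, y_bottling = 7.
Shadow price of water = 8.5.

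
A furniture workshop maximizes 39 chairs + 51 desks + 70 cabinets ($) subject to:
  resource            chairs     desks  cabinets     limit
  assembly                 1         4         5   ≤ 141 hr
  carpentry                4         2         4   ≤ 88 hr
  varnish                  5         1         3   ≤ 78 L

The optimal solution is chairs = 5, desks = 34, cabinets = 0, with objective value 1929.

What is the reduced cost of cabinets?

-5

Binding: assembly and carpentry. Non-binding: varnish (19 unused).
Slack constraints have shadow price 0 (complementary slackness).
The binding rows give the dual system: 1·y_assembly + 4·y_carpentry = 39 and 4·y_assembly + 2·y_carpentry = 51.
This yields shadow prices y_assembly = 9, y_carpentry = 7.5.
Reduced cost of cabinets: c₃ − yᵀa₃ = 70 − (9·5 + 7.5·4) = 70 − 75 = -5.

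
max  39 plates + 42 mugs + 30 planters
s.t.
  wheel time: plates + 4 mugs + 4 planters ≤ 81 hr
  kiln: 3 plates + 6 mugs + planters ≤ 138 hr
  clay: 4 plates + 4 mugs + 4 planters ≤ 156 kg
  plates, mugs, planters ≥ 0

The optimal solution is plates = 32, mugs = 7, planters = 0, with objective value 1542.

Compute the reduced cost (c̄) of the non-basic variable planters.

-7

Binding: kiln and clay. Non-binding: wheel time (21 unused).
By complementary slackness, y = 0 for the non-binding constraint.
The binding rows give the dual system: 3·y_kiln + 4·y_clay = 39 and 6·y_kiln + 4·y_clay = 42.
This yields shadow prices y_kiln = 1, y_clay = 9.
Reduced cost of planters: c₃ − yᵀa₃ = 30 − (1·1 + 9·4) = 30 − 37 = -7.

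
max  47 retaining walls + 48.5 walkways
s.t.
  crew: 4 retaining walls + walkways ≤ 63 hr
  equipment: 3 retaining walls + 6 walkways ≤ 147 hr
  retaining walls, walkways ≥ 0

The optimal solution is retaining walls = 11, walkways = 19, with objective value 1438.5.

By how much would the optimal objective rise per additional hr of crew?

Both crew and equipment are binding at x*.
From A_Bᵀ y = c: 4·y_crew + 3·y_equipment = 47; 1·y_crew + 6·y_equipment = 48.5.
This yields shadow prices y_crew = 6.5, y_equipment = 7.
Shadow price of crew = 6.5.

6.5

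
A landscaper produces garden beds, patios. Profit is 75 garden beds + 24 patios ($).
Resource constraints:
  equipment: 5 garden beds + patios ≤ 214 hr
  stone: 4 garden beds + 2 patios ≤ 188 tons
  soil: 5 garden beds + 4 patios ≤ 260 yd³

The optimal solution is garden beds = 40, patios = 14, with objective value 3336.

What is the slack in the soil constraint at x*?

4

soil used = 5·40 + 4·14 = 256; slack = 260 − 256 = 4.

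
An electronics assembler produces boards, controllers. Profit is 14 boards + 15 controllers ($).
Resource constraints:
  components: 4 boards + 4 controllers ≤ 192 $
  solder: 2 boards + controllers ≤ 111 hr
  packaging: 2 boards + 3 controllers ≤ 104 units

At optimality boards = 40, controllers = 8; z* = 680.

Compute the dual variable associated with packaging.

1

At the optimum: components uses 192 of 192 (binding); solder uses 88 of 111 (slack = 23); packaging uses 104 of 104 (binding).
By complementary slackness, y = 0 for the non-binding constraint.
The binding rows give the dual system: 4·y_components + 2·y_packaging = 14 and 4·y_components + 3·y_packaging = 15.
This yields shadow prices y_components = 3, y_packaging = 1.
Shadow price of packaging = 1.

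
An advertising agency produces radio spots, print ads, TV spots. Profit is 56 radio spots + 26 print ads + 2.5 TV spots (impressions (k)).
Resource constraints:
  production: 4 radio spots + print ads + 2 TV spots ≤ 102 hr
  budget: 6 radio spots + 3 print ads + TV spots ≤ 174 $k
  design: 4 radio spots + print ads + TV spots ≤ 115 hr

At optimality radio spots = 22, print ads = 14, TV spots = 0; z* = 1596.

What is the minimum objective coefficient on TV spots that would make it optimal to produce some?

Binding: production and budget. Non-binding: design (13 unused).
Slack constraints have shadow price 0 (complementary slackness).
From A_Bᵀ y = c: 4·y_production + 6·y_budget = 56; 1·y_production + 3·y_budget = 26.
Solving: y_production = 2, y_budget = 8.
TV spots enters the basis when its profit ≥ yᵀa₃ = 2·2 + 8·1 = 12.

12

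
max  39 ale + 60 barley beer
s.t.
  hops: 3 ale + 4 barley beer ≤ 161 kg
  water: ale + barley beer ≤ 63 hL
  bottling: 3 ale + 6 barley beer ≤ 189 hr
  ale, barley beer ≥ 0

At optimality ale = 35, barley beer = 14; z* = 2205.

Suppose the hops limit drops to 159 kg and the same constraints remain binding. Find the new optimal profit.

Binding: hops and bottling. Non-binding: water (14 unused).
By complementary slackness, y = 0 for the non-binding constraint.
Dual feasibility on the basic columns requires 3·y_hops + 3·y_bottling = 39, 4·y_hops + 6·y_bottling = 60.
→ y_hops = 9 and y_bottling = 4.
Δz = y_hops·Δb = 9 × (-2) = -18, so new z* = 2205 − 18 = 2187.

2187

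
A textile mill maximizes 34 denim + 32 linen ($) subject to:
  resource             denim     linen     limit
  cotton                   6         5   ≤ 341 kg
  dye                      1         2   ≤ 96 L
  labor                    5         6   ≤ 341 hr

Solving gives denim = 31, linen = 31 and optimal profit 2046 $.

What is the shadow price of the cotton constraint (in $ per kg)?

Binding: cotton and labor. Non-binding: dye (3 unused).
Slack constraints have shadow price 0 (complementary slackness).
Dual feasibility on the basic columns requires 6·y_cotton + 5·y_labor = 34, 5·y_cotton + 6·y_labor = 32.
This yields shadow prices y_cotton = 4, y_labor = 2.
Shadow price of cotton = 4.

4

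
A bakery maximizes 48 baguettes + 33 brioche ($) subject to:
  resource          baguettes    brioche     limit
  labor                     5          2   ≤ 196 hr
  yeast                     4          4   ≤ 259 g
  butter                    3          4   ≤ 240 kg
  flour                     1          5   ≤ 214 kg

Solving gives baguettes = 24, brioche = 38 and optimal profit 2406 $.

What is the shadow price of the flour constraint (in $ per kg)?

3

At the optimum: labor uses 196 of 196 (binding); yeast uses 248 of 259 (slack = 11); butter uses 224 of 240 (slack = 16); flour uses 214 of 214 (binding).
By complementary slackness, y = 0 for the non-binding constraints.
From A_Bᵀ y = c: 5·y_labor + 1·y_flour = 48; 2·y_labor + 5·y_flour = 33.
→ y_labor = 9 and y_flour = 3.
Shadow price of flour = 3.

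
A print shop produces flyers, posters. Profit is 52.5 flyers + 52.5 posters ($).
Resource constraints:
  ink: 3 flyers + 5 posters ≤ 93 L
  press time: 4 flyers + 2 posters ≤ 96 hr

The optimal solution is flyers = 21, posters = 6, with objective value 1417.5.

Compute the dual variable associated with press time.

Both ink and press time are binding at x*.
The binding rows give the dual system: 3·y_ink + 4·y_press time = 52.5 and 5·y_ink + 2·y_press time = 52.5.
→ y_ink = 7.5 and y_press time = 7.5.
Shadow price of press time = 7.5.

7.5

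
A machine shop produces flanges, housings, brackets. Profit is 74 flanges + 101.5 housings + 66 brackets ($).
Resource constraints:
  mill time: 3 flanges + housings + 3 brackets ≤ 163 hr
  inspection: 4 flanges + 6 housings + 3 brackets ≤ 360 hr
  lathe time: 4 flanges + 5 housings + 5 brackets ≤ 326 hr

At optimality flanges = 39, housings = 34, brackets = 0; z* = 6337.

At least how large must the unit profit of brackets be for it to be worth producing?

74.5

Check each constraint at x*: mill time 151/163 (slack 12); inspection 360/360 (tight); lathe time 326/326 (tight).
Since mill time is not tight, its dual is 0.
Dual feasibility on the basic columns requires 4·y_inspection + 4·y_lathe time = 74, 6·y_inspection + 5·y_lathe time = 101.5.
→ y_inspection = 9 and y_lathe time = 9.5.
brackets enters the basis when its profit ≥ yᵀa₃ = 9·3 + 9.5·5 = 74.5.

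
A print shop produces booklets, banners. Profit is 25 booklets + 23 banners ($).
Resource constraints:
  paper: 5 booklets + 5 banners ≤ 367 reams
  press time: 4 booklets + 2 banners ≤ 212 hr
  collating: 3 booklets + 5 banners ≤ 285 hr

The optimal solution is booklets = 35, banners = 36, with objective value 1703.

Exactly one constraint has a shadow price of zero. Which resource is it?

paper

paper: 355/367 (slack 12)
press time: 212/212 (binding)
collating: 285/285 (binding)
By complementary slackness, a constraint with positive slack has shadow price 0 → paper.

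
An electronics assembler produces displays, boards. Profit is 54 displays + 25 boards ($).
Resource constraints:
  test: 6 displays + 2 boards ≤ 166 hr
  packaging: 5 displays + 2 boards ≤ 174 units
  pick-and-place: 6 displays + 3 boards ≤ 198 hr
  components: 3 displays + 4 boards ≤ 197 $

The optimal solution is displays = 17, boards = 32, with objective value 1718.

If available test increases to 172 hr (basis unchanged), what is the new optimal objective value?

1730

Check each constraint at x*: test 166/166 (tight); packaging 149/174 (slack 25); pick-and-place 198/198 (tight); components 179/197 (slack 18).
Since packaging, components are not tight, their duals are 0.
Dual feasibility on the basic columns requires 6·y_test + 6·y_pick-and-place = 54, 2·y_test + 3·y_pick-and-place = 25.
→ y_test = 2 and y_pick-and-place = 7.
Δz = y_test·Δb = 2 × (6) = 12, so new z* = 1718 + 12 = 1730.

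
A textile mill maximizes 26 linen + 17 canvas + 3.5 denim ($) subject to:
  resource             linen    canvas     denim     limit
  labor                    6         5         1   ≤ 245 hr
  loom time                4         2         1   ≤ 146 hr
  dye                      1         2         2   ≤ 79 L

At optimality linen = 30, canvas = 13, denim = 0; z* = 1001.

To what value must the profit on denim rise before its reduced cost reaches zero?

5.5

Binding: labor and loom time. Non-binding: dye (23 unused).
By complementary slackness, y = 0 for the non-binding constraint.
Dual feasibility on the basic columns requires 6·y_labor + 4·y_loom time = 26, 5·y_labor + 2·y_loom time = 17.
Solving: y_labor = 2, y_loom time = 3.5.
denim enters the basis when its profit ≥ yᵀa₃ = 2·1 + 3.5·1 = 5.5.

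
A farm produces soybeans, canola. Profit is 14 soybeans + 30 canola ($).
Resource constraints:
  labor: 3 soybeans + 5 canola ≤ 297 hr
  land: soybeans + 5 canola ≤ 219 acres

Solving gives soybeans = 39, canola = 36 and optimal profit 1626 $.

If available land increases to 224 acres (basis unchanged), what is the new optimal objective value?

Both labor and land are binding at x*.
The binding rows give the dual system: 3·y_labor + 1·y_land = 14 and 5·y_labor + 5·y_land = 30.
Solving: y_labor = 4, y_land = 2.
Δz = y_land·Δb = 2 × (5) = 10, so new z* = 1626 + 10 = 1636.

1636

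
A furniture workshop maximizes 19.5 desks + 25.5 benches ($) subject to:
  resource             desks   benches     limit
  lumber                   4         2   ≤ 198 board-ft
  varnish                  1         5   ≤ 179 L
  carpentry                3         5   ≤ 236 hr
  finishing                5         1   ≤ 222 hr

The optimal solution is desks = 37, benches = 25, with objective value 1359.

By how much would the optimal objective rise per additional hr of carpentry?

4.5

Check each constraint at x*: lumber 198/198 (tight); varnish 162/179 (slack 17); carpentry 236/236 (tight); finishing 210/222 (slack 12).
By complementary slackness, y = 0 for the non-binding constraints.
Dual feasibility on the basic columns requires 4·y_lumber + 3·y_carpentry = 19.5, 2·y_lumber + 5·y_carpentry = 25.5.
This yields shadow prices y_lumber = 1.5, y_carpentry = 4.5.
Shadow price of carpentry = 4.5.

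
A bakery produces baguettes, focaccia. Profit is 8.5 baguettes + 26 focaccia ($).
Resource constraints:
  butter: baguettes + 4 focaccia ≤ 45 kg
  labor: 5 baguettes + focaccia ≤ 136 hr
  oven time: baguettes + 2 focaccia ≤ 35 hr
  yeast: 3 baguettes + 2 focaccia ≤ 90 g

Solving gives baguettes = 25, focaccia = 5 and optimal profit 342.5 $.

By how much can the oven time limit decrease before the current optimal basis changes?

Binding constraints: butter, oven time. The basis is B = [[1,4],[1,2]] with det -2.
Per unit decrease in oven time, x* moves by d = (-2, 0.5).
The basis stays optimal until baguettes reaches 0; allowable decrease = 12.5 hr.

12.5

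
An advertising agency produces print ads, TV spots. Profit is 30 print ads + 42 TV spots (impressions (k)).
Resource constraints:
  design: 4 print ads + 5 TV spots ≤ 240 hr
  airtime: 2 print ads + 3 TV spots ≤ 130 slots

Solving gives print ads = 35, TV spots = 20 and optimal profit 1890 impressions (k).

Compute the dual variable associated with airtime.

9

Both design and airtime are binding at x*.
Dual feasibility on the basic columns requires 4·y_design + 2·y_airtime = 30, 5·y_design + 3·y_airtime = 42.
→ y_design = 3 and y_airtime = 9.
Shadow price of airtime = 9.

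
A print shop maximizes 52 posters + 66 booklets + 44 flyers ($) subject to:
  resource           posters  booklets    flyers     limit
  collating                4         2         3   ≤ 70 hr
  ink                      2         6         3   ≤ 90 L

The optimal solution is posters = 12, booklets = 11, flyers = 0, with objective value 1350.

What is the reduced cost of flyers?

Both collating and ink are binding at x*.
The binding rows give the dual system: 4·y_collating + 2·y_ink = 52 and 2·y_collating + 6·y_ink = 66.
Solving: y_collating = 9, y_ink = 8.
Reduced cost of flyers: c₃ − yᵀa₃ = 44 − (9·3 + 8·3) = 44 − 51 = -7.

-7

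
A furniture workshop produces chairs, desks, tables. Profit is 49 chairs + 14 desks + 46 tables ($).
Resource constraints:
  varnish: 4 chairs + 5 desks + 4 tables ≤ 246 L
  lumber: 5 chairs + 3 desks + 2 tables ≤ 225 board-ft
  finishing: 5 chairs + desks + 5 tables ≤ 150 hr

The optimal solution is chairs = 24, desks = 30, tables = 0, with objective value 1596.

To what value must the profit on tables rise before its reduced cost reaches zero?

49

At the optimum: varnish uses 246 of 246 (binding); lumber uses 210 of 225 (slack = 15); finishing uses 150 of 150 (binding).
Since lumber is not tight, its dual is 0.
Dual feasibility on the basic columns requires 4·y_varnish + 5·y_finishing = 49, 5·y_varnish + 1·y_finishing = 14.
This yields shadow prices y_varnish = 1, y_finishing = 9.
tables enters the basis when its profit ≥ yᵀa₃ = 1·4 + 9·5 = 49.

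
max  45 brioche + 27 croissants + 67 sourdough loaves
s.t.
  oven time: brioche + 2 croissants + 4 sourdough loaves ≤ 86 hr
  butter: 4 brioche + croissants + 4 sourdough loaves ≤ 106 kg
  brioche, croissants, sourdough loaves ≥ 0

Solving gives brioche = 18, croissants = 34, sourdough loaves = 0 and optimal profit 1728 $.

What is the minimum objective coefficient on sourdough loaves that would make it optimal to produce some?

72

Both oven time and butter are binding at x*.
The binding rows give the dual system: 1·y_oven time + 4·y_butter = 45 and 2·y_oven time + 1·y_butter = 27.
Solving: y_oven time = 9, y_butter = 9.
sourdough loaves enters the basis when its profit ≥ yᵀa₃ = 9·4 + 9·4 = 72.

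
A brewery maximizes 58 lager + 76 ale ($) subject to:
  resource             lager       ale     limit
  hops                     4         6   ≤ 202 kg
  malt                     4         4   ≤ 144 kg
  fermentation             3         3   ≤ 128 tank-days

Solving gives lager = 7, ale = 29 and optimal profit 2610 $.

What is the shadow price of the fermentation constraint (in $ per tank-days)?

Check each constraint at x*: hops 202/202 (tight); malt 144/144 (tight); fermentation 108/128 (slack 20).
Slack constraints have shadow price 0 (complementary slackness).
Dual feasibility on the basic columns requires 4·y_hops + 4·y_malt = 58, 6·y_hops + 4·y_malt = 76.
Solving: y_hops = 9, y_malt = 5.5.
Shadow price of fermentation = 0.

0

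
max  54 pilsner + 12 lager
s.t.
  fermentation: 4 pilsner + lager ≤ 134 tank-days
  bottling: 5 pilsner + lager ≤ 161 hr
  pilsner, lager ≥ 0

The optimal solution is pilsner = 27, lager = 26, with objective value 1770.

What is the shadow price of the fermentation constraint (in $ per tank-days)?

6

Check each constraint at x*: fermentation 134/134 (tight); bottling 161/161 (tight).
From A_Bᵀ y = c: 4·y_fermentation + 5·y_bottling = 54; 1·y_fermentation + 1·y_bottling = 12.
→ y_fermentation = 6 and y_bottling = 6.
Shadow price of fermentation = 6.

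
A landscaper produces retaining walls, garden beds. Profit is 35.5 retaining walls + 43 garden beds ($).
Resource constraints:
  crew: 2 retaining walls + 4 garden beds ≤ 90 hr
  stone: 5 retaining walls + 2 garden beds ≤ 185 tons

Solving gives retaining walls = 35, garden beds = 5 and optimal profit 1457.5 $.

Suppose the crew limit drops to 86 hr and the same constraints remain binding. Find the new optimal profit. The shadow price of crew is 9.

1421.5

Δb = -4, so new z* = 1457.5 + (9)·(-4) = 1457.5 − 36 = 1421.5.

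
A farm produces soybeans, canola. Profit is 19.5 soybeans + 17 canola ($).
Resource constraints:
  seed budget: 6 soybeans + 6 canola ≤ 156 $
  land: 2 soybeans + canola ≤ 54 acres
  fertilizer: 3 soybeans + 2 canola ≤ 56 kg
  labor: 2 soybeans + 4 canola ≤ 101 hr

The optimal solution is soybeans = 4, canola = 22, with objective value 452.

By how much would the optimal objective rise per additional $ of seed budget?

At the optimum: seed budget uses 156 of 156 (binding); land uses 30 of 54 (slack = 24); fertilizer uses 56 of 56 (binding); labor uses 96 of 101 (slack = 5).
Since land, labor are not tight, their duals are 0.
The binding rows give the dual system: 6·y_seed budget + 3·y_fertilizer = 19.5 and 6·y_seed budget + 2·y_fertilizer = 17.
→ y_seed budget = 2 and y_fertilizer = 2.5.
Shadow price of seed budget = 2.

2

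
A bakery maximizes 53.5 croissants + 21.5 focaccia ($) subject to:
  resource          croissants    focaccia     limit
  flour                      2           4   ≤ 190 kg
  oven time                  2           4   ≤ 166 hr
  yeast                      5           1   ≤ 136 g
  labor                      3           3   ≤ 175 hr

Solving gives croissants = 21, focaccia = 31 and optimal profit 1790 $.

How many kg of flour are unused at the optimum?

flour used = 2·21 + 4·31 = 166; slack = 190 − 166 = 24.

24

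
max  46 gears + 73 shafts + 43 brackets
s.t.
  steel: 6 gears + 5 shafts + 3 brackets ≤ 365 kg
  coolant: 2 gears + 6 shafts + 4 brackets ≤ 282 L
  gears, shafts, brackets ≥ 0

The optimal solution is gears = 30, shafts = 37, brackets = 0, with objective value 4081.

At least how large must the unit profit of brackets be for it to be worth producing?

Check each constraint at x*: steel 365/365 (tight); coolant 282/282 (tight).
From A_Bᵀ y = c: 6·y_steel + 2·y_coolant = 46; 5·y_steel + 6·y_coolant = 73.
This yields shadow prices y_steel = 5, y_coolant = 8.
brackets enters the basis when its profit ≥ yᵀa₃ = 5·3 + 8·4 = 47.

47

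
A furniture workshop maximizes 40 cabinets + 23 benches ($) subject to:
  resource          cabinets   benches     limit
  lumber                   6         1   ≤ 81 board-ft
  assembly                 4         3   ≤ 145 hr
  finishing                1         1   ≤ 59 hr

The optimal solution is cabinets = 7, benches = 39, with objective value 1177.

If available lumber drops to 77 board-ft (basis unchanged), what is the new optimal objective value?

1169

Binding: lumber and assembly. Non-binding: finishing (13 unused).
Slack constraints have shadow price 0 (complementary slackness).
Dual feasibility on the basic columns requires 6·y_lumber + 4·y_assembly = 40, 1·y_lumber + 3·y_assembly = 23.
→ y_lumber = 2 and y_assembly = 7.
Δz = y_lumber·Δb = 2 × (-4) = -8, so new z* = 1177 − 8 = 1169.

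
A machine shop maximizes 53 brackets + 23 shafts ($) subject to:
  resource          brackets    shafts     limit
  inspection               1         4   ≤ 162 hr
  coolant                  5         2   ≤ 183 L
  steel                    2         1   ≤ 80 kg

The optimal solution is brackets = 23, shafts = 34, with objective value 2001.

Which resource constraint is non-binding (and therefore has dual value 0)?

inspection

inspection: 159/162 (slack 3)
coolant: 183/183 (binding)
steel: 80/80 (binding)
By complementary slackness, a constraint with positive slack has shadow price 0 → inspection.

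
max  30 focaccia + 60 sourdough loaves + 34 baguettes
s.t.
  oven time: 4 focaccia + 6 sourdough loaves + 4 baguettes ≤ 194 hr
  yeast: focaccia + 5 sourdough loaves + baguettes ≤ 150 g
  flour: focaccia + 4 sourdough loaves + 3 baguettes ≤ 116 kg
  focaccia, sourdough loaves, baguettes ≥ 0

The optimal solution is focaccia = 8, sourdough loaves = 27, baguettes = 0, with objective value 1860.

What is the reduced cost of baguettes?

-8

Binding: oven time and flour. Non-binding: yeast (7 unused).
Slack constraints have shadow price 0 (complementary slackness).
From A_Bᵀ y = c: 4·y_oven time + 1·y_flour = 30; 6·y_oven time + 4·y_flour = 60.
This yields shadow prices y_oven time = 6, y_flour = 6.
Reduced cost of baguettes: c₃ − yᵀa₃ = 34 − (6·4 + 6·3) = 34 − 42 = -8.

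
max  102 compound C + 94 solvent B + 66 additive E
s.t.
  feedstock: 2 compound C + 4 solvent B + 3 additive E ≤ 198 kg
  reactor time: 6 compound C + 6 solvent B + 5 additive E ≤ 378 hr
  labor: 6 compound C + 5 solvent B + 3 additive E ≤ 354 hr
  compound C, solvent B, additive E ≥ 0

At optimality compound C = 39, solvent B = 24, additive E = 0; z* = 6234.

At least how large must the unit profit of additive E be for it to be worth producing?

At the optimum: feedstock uses 174 of 198 (slack = 24); reactor time uses 378 of 378 (binding); labor uses 354 of 354 (binding).
Since feedstock is not tight, its dual is 0.
The binding rows give the dual system: 6·y_reactor time + 6·y_labor = 102 and 6·y_reactor time + 5·y_labor = 94.
Solving: y_reactor time = 9, y_labor = 8.
additive E enters the basis when its profit ≥ yᵀa₃ = 9·5 + 8·3 = 69.

69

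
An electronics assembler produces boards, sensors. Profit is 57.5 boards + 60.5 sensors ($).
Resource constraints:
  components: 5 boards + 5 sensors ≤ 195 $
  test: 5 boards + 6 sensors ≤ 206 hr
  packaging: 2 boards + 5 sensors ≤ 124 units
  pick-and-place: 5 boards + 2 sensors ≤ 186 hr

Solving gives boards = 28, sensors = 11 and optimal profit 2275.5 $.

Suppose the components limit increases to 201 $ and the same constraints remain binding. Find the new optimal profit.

2326.5

Check each constraint at x*: components 195/195 (tight); test 206/206 (tight); packaging 111/124 (slack 13); pick-and-place 162/186 (slack 24).
By complementary slackness, y = 0 for the non-binding constraints.
The binding rows give the dual system: 5·y_components + 5·y_test = 57.5 and 5·y_components + 6·y_test = 60.5.
This yields shadow prices y_components = 8.5, y_test = 3.
Δz = y_components·Δb = 8.5 × (6) = 51, so new z* = 2275.5 + 51 = 2326.5.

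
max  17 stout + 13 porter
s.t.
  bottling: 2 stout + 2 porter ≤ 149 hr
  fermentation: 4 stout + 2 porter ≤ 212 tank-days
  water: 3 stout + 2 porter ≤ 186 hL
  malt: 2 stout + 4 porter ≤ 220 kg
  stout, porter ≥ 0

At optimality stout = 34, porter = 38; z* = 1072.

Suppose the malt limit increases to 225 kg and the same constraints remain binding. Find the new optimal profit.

1079.5

Binding: fermentation and malt. Non-binding: bottling (5 unused), water (8 unused).
By complementary slackness, y = 0 for the non-binding constraints.
The binding rows give the dual system: 4·y_fermentation + 2·y_malt = 17 and 2·y_fermentation + 4·y_malt = 13.
Solving: y_fermentation = 3.5, y_malt = 1.5.
Δz = y_malt·Δb = 1.5 × (5) = 7.5, so new z* = 1072 + 7.5 = 1079.5.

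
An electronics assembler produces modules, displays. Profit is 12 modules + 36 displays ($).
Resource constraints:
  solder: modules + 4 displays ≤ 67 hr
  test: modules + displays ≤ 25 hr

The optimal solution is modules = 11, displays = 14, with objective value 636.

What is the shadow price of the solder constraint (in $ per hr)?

8

Check each constraint at x*: solder 67/67 (tight); test 25/25 (tight).
Dual feasibility on the basic columns requires 1·y_solder + 1·y_test = 12, 4·y_solder + 1·y_test = 36.
→ y_solder = 8 and y_test = 4.
Shadow price of solder = 8.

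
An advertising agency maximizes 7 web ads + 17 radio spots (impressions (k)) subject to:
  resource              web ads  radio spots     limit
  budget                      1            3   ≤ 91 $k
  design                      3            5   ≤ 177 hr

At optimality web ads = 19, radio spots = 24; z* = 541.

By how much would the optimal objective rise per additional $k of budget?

Check each constraint at x*: budget 91/91 (tight); design 177/177 (tight).
Dual feasibility on the basic columns requires 1·y_budget + 3·y_design = 7, 3·y_budget + 5·y_design = 17.
This yields shadow prices y_budget = 4, y_design = 1.
Shadow price of budget = 4.

4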